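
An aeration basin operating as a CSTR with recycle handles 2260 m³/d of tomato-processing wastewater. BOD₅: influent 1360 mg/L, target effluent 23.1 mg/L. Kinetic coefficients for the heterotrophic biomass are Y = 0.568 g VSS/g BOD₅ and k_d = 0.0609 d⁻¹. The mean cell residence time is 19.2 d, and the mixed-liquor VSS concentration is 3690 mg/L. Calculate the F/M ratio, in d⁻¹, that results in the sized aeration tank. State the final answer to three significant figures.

F/M ≈ 0.202 d⁻¹

From the SRT design equation V = Y Q (S₀−S) θ_c / [X (1 + k_d θ_c)] = 0.568 × 2260 × (1360 − 23.1) × 19.2 / [3690 × (1 + 0.0609 × 19.2)] = 3.3×10^7 / 8005 = 4116 m³.
Food-to-microorganism ratio F/M = Q S₀ / (V X) = 2260 × 1360 / (4116 × 3690) = 0.2024 d⁻¹.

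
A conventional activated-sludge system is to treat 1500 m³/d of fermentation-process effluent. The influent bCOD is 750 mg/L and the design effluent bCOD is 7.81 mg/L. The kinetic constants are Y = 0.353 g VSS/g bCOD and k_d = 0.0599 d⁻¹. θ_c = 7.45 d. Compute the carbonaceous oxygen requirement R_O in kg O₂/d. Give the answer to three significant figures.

Y_obs = Y / (1 + k_d θ_c) = 0.353 / (1 + 0.0599 × 7.45) = 0.353 / 1.446 = 0.2441.
Substrate removed = Q·(S₀ − S) = 1500 m³/d × (750 − 7.81) g/m³ = 1.11×10^6 g/d = 1113 kg/d.
P_X = Y_obs·Q·(S₀ − S) = 0.2441 × 1113 = 271.7 kg VSS/d.
R_O = Q·(S₀ − S) − 1.42·P_X = 1113 − 1.42 × 271.7 = 727.4 kg O₂/d.

R_O ≈ 727 kg O₂/d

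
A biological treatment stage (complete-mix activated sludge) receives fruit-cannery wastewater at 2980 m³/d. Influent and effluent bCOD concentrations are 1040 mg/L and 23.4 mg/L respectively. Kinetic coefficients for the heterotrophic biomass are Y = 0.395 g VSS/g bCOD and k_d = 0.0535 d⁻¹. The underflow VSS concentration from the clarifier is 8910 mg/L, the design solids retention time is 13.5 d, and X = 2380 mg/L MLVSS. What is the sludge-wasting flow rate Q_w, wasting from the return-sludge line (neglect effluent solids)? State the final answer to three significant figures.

Q_w ≈ 78.0 m³/d

Steady-state biomass mass balance: V·X·(1 + k_d·θ_c) = Y·Q·(S₀ − S)·θ_c, so V = 0.395 × 2980 × (1040 − 23.4) × 13.5 / [2380 × (1 + 0.0535 × 13.5)] = 1.62×10^7 / 4099 = 3941 m³.
θ_c = V·X/(Q_w·X_r) when wasting from the recycle, so Q_w = V·X/(θ_c·X_r) = 3941 × 2380 / (13.5 × 8910) = 77.98 m³/d.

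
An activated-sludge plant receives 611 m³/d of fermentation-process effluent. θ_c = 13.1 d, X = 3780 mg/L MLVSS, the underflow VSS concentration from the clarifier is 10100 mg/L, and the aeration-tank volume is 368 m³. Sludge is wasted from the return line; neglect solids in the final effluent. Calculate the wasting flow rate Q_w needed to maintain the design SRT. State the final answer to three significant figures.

Q_w = (V·X)/(θ_c X_r) = 368.0 × 3780 / (13.1 × 10100) = 10.51 m³/d.

Q_w ≈ 10.5 m³/d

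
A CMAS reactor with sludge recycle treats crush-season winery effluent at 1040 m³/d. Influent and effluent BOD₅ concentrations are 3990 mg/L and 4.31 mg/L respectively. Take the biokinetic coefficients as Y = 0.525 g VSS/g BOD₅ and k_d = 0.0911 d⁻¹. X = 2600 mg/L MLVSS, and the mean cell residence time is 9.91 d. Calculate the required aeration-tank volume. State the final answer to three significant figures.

V ≈ 4360 m³

Rearranging the biomass balance for a CMAS with decay, V = Y·Q·ΔS·θ_c / [X·(1+k_d θ_c)] = 0.525 × 1040 × (3990 − 4.31) × 9.91 / [2600 × (1 + 0.0911 × 9.91)] = 2.16×10^7 / 4947 = 4359 m³.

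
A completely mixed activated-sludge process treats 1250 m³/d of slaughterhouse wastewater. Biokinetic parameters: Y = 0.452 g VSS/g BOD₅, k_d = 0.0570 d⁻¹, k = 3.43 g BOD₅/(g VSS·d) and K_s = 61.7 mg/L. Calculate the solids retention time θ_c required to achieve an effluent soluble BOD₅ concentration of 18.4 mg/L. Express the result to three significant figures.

θ_c ≈ 3.34 d

Specific growth rate at S = 18.4 mg/L: μ = YkS/(K_s+S) = 0.452·3.43·18.4/(61.7+18.4) = 0.3561 d⁻¹.
Then 1/θ_c = μ − k_d = 0.3561 − 0.0570 = 0.2991 d⁻¹, giving θ_c = 3.343 d.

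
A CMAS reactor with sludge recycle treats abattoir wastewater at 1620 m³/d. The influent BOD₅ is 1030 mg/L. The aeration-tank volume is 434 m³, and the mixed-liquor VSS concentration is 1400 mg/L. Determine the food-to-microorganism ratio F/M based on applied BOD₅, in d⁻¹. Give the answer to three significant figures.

F/M = Q·S₀ / (V·X) = 1620 × 1030 / (434.0 × 1400) = 2.746 g BOD₅·(g VSS·d)⁻¹.

F/M ≈ 2.75 d⁻¹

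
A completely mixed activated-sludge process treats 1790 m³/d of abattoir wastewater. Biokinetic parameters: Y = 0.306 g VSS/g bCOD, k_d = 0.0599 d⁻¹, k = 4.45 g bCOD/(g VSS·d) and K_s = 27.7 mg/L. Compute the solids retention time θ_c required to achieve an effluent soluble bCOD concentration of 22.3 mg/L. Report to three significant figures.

θ_c ≈ 1.83 d

From 1/θ_c = Y·k·S/(K_s + S) − k_d: Y·k·S/(K_s+S) = 0.306 × 4.45 × 22.3 / (27.7 + 22.3) = 0.6073 d⁻¹.
θ_c = 1/(μ − k_d) = 1/(0.6073 − 0.0599) = 1/0.5474 = 1.827 d.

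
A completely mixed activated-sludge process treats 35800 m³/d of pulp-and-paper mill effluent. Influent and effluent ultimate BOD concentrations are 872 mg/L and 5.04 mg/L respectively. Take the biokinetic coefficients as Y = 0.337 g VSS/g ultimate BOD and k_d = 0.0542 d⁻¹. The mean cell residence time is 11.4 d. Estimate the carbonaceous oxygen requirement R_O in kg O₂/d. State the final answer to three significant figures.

R_O ≈ 21900 kg O₂/d

Correct the yield for decay: Y_obs = Y/(1 + k_d θ_c) = 0.337 / (1 + 0.0542 × 11.4) = 0.337 / 1.618 = 0.2083.
Mass of ultimate BOD removed per day: Q(S₀ − S) = 35800 × 867.0 g/m³ = 31037 kg/d.
P_X = Y_obs·Q·(S₀ − S) = 0.2083 × 31037 = 6465 kg VSS/d.
R_O = Q·(S₀ − S) − 1.42·P_X = 31037 − 1.42 × 6465 = 21857 kg O₂/d.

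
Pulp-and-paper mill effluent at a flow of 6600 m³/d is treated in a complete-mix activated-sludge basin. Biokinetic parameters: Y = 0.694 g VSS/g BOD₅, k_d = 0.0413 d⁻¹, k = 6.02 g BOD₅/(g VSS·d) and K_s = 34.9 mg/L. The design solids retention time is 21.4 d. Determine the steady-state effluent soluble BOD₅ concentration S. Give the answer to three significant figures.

Effluent substrate depends only on kinetics and SRT: S = K_s(1 + k_d θ_c) / [θ_c(Yk − k_d) − 1] = 34.9 × (1 + 0.0413 × 21.4) / [21.4 × (0.694 × 6.02 − 0.0413) − 1] = 65.75 / 87.52 = 0.7512 mg/L.

S ≈ 0.751 mg/L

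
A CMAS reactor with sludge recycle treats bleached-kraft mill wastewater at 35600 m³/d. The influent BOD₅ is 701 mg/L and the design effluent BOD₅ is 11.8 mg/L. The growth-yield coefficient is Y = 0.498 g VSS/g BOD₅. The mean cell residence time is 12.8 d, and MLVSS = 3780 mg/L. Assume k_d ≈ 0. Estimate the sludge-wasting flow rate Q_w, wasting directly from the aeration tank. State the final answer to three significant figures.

Biomass mass balance (decay neglected): V·X = Y·Q·(S₀ − S)·θ_c, so V = 0.498 × 35600 × (701 − 11.8) × 12.8 / 3780 = 41375 m³.
For wasting at MLVSS concentration, Q_w = V/θ_c = 41375/12.8 = 3232 m³/d.

Q_w ≈ 3230 m³/d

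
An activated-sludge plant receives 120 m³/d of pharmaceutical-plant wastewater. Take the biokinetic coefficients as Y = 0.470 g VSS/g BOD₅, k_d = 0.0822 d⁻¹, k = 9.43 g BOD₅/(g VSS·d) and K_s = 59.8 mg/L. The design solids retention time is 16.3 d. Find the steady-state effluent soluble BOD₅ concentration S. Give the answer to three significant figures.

From the Monod/SRT balance for a CMAS, S = K_s·(1+k_d θ_c)/[θ_c·(Y k − k_d) − 1] = 59.8 × (1 + 0.0822 × 16.3) / [16.3 × (0.470 × 9.43 − 0.0822) − 1] = 139.9 / 69.90 = 2.002 mg/L.

S ≈ 2.00 mg/L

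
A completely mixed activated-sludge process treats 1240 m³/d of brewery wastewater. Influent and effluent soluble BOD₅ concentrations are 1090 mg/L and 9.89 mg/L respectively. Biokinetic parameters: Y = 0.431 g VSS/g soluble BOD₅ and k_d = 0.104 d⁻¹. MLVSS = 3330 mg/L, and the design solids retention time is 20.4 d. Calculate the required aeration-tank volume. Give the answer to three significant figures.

V ≈ 1130 m³

From the SRT design equation V = Y Q (S₀−S) θ_c / [X (1 + k_d θ_c)] = 0.431 × 1240 × (1090 − 9.89) × 20.4 / [3330 × (1 + 0.104 × 20.4)] = 1.18×10^7 / 10395 = 1133 m³.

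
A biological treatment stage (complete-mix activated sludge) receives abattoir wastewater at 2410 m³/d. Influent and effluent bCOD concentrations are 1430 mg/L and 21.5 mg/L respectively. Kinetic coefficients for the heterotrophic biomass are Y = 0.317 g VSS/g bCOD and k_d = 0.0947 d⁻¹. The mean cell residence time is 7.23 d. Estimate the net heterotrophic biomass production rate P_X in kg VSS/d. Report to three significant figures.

P_X ≈ 639 kg VSS/d

Correct the yield for decay: Y_obs = Y/(1 + k_d θ_c) = 0.317 / (1 + 0.0947 × 7.23) = 0.317 / 1.685 = 0.1882.
Q·(S₀ − S) = 2410 × (1430 − 21.5) × 10⁻³ = 3394 kg/d removed.
P_X = Y_obs · Q(S₀ − S) = 0.1882 × 3394 = 638.7 kg VSS/d.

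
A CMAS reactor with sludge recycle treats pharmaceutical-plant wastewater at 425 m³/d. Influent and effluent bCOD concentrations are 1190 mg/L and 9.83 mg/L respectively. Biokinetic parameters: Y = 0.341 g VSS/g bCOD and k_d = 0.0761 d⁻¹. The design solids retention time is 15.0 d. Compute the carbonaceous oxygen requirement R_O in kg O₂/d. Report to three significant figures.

Y_obs = Y / (1 + k_d θ_c) = 0.341 / (1 + 0.0761 × 15.0) = 0.341 / 2.141 = 0.1592.
Substrate removed = Q·(S₀ − S) = 425 m³/d × (1190 − 9.83) g/m³ = 5.02×10^5 g/d = 501.6 kg/d.
P_X = Y_obs·Q·(S₀ − S) = 0.1592 × 501.6 = 79.87 kg VSS/d.
R_O = Q·ΔS − 1.42 P_X = 501.6 − 113.4 = 388.2 kg O₂/d.

R_O ≈ 388 kg O₂/d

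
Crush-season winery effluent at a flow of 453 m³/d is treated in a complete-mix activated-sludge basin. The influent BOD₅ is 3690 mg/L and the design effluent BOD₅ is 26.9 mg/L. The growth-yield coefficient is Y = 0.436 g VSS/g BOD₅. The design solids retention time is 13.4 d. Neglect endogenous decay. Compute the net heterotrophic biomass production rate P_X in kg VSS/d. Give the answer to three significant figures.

P_X ≈ 723 kg VSS/d

Since k_d ≈ 0, Y_obs = Y = 0.436 g VSS/g BOD₅.
ΔS = 3690 − 26.9 = 3663 mg/L, so the substrate removal rate is 453 × 3663/1000 = 1659 kg BOD₅/d.
So the net sludge growth is P_X = 0.4360 × 1659 = 723.5 kg VSS/d.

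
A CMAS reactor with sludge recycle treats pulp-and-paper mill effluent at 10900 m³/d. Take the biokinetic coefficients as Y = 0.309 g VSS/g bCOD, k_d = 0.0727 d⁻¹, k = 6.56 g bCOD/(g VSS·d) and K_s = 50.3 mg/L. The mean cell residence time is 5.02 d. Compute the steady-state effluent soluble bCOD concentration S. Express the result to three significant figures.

From the Monod/SRT balance for a CMAS, S = K_s·(1+k_d θ_c)/[θ_c·(Y k − k_d) − 1] = 50.3 × (1 + 0.0727 × 5.02) / [5.02 × (0.309 × 6.56 − 0.0727) − 1] = 68.66 / 8.811 = 7.792 mg/L.

S ≈ 7.79 mg/L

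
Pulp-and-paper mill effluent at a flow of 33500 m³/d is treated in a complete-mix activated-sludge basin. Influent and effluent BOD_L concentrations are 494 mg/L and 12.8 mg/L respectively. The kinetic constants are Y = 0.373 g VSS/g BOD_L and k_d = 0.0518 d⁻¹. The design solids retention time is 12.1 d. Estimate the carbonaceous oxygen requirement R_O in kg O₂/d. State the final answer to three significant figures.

The observed yield is Y_obs = Y/(1 + k_d·θ_c) = 0.373 / (1 + 0.0518 × 12.1) = 0.373 / 1.627 = 0.2293 g VSS per g BOD_L removed.
Q·(S₀ − S) = 33500 × (494 − 12.8) × 10⁻³ = 16120 kg/d removed.
Net sludge production P_X = 0.2293 × 16120 = 3696 kg VSS/d.
R_O = Q·ΔS − 1.42 P_X = 16120 − 5249 = 10872 kg O₂/d.

R_O ≈ 10900 kg O₂/d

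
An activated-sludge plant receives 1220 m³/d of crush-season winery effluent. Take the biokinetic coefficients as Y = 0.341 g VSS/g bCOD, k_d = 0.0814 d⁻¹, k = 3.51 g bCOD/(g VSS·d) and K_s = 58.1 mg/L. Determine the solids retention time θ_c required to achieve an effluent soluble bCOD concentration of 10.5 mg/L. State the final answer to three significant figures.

θ_c ≈ 9.82 d

At the target effluent, Y k S/(K_s+S) = 0.341×3.51×10.5/68.60 = 0.1832 d⁻¹.
Then 1/θ_c = μ − k_d = 0.1832 − 0.0814 = 0.1018 d⁻¹, giving θ_c = 9.823 d.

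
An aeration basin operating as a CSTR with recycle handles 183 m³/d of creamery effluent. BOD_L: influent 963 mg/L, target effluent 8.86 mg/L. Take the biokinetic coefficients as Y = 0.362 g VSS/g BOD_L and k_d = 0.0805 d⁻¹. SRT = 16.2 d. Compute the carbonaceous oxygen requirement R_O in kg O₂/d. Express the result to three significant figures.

Observed yield with endogenous decay: Y_obs = Y / (1 + k_d·θ_c) = 0.362 / (1 + 0.0805 × 16.2) = 0.362 / 2.304 = 0.1571 g VSS/g BOD_L.
Q·(S₀ − S) = 183 × (963 − 8.86) × 10⁻³ = 174.6 kg/d removed.
P_X = Y_obs·Q·(S₀ − S) = 0.1571 × 174.6 = 27.43 kg VSS/d.
R_O = Q·(S₀ − S) − 1.42·P_X = 174.6 − 1.42 × 27.43 = 135.7 kg O₂/d.

R_O ≈ 136 kg O₂/d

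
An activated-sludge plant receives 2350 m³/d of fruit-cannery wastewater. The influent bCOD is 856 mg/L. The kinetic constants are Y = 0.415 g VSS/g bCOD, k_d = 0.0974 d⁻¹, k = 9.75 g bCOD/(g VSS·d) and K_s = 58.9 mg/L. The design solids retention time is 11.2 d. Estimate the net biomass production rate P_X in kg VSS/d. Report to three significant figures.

For a completely mixed reactor with recycle the Lawrence–McCarty relation gives S = K_s·(1 + k_d·θ_c) / [θ_c·(Y·k − k_d) − 1] = 58.9 × (1 + 0.0974 × 11.2) / [11.2 × (0.415 × 9.75 − 0.0974) − 1] = 123.2 / 43.23 = 2.849 mg/L.
Y_obs = Y / (1 + k_d θ_c) = 0.415 / (1 + 0.0974 × 11.2) = 0.415 / 2.091 = 0.1985.
Q·(S₀ − S) = 2350 × (856 − 2.85) × 10⁻³ = 2005 kg/d removed.
P_X = Y_obs · Q(S₀ − S) = 0.1985 × 2005 = 397.9 kg VSS/d.

P_X ≈ 398 kg VSS/d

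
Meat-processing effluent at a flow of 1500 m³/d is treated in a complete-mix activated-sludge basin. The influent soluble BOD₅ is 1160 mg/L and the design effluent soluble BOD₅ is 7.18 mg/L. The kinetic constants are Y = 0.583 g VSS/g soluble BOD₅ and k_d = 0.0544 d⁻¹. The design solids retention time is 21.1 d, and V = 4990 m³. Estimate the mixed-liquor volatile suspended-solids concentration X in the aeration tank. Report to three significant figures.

X ≈ 1980 mg/L

From V·X·(1 + k_d·θ_c) = Y·Q·(S₀ − S)·θ_c: X = 0.583 × 1500 × (1160 − 7.18) × 21.1 / [4990 × (1 + 0.0544 × 21.1)] = 1985 mg/L.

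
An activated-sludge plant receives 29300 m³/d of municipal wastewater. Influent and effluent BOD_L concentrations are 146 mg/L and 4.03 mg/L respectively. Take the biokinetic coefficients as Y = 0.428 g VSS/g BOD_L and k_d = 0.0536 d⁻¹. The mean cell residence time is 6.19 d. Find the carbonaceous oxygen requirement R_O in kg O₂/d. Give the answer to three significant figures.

Observed yield with endogenous decay: Y_obs = Y / (1 + k_d·θ_c) = 0.428 / (1 + 0.0536 × 6.19) = 0.428 / 1.332 = 0.3214 g VSS/g BOD_L.
Substrate removed = Q·(S₀ − S) = 29300 m³/d × (146 − 4.03) g/m³ = 4.16×10^6 g/d = 4160 kg/d.
Biomass synthesised: P_X = Y_obs × 4160 = 1337 kg VSS/d.
R_O = Q·ΔS − 1.42 P_X = 4160 − 1898 = 2261 kg O₂/d.

R_O ≈ 2260 kg O₂/d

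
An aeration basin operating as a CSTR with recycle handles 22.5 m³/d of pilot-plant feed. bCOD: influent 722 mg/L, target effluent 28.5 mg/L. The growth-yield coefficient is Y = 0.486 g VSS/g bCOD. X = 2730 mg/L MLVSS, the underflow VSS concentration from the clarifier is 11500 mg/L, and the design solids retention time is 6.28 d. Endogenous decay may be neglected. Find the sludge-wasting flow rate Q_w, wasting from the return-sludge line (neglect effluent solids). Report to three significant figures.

Q_w ≈ 0.659 m³/d

V·X = Y·Q·ΔS·θ_c gives V = 0.486 × 22.5 × (722 − 28.5) × 6.28 / 2730 = 17.44 m³.
Q_w = (V·X)/(θ_c X_r) = 17.44 × 2730 / (6.28 × 11500) = 0.6594 m³/d.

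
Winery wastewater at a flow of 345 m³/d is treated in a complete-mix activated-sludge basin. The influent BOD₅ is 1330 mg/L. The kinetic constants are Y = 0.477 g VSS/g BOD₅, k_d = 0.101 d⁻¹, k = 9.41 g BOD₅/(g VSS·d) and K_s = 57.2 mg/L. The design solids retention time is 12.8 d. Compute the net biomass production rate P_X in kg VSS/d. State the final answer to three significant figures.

P_X ≈ 95.3 kg VSS/d

From the Monod/SRT balance for a CMAS, S = K_s·(1+k_d θ_c)/[θ_c·(Y k − k_d) − 1] = 57.2 × (1 + 0.101 × 12.8) / [12.8 × (0.477 × 9.41 − 0.101) − 1] = 131.1 / 55.16 = 2.378 mg/L.
Observed yield with endogenous decay: Y_obs = Y / (1 + k_d·θ_c) = 0.477 / (1 + 0.101 × 12.8) = 0.477 / 2.293 = 0.2080 g VSS/g BOD₅.
Mass of BOD₅ removed per day: Q(S₀ − S) = 345 × 1328 g/m³ = 458.0 kg/d.
Net biomass production P_X = Y_obs × Q·(S₀ − S) = 0.2080 × 458.0 = 95.29 kg VSS/d.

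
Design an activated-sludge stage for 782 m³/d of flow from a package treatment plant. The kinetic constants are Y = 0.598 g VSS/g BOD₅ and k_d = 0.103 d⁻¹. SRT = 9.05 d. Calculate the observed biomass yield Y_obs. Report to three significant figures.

Y_obs ≈ 0.309 g VSS/g BOD₅

Observed yield with endogenous decay: Y_obs = Y / (1 + k_d·θ_c) = 0.598 / (1 + 0.103 × 9.05) = 0.598 / 1.932 = 0.3095 g VSS/g BOD₅.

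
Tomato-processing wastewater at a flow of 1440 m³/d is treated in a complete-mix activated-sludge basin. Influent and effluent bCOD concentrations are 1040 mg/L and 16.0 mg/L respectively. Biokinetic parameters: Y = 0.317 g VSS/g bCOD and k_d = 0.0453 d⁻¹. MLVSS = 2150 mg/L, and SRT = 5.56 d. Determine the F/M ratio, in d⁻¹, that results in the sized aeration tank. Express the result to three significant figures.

From the SRT design equation V = Y Q (S₀−S) θ_c / [X (1 + k_d θ_c)] = 0.317 × 1440 × (1040 − 16.0) × 5.56 / [2150 × (1 + 0.0453 × 5.56)] = 2.6×10^6 / 2692 = 965.6 m³.
Food-to-microorganism ratio F/M = Q S₀ / (V X) = 1440 × 1040 / (965.6 × 2150) = 0.7214 d⁻¹.

F/M ≈ 0.721 d⁻¹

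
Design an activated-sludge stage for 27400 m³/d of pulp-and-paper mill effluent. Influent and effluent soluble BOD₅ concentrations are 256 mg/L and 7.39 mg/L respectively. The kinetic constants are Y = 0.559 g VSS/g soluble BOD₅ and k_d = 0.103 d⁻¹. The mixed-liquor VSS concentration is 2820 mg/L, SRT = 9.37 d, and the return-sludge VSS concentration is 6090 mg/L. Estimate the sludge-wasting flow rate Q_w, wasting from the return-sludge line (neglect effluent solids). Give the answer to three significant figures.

Steady-state biomass mass balance: V·X·(1 + k_d·θ_c) = Y·Q·(S₀ − S)·θ_c, so V = 0.559 × 27400 × (256 − 7.39) × 9.37 / [2820 × (1 + 0.103 × 9.37)] = 3.57×10^7 / 5542 = 6438 m³.
θ_c = V·X/(Q_w·X_r) when wasting from the recycle, so Q_w = V·X/(θ_c·X_r) = 6438 × 2820 / (9.37 × 6090) = 318.2 m³/d.

Q_w ≈ 318 m³/d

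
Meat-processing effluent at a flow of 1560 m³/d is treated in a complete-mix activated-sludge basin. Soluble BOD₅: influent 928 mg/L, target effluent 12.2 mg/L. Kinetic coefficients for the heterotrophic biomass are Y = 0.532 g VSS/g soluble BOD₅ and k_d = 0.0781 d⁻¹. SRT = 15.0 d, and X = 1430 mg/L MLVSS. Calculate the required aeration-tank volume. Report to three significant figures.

V ≈ 3670 m³

From the SRT design equation V = Y Q (S₀−S) θ_c / [X (1 + k_d θ_c)] = 0.532 × 1560 × (928 − 12.2) × 15.0 / [1430 × (1 + 0.0781 × 15.0)] = 1.14×10^7 / 3105 = 3671 m³.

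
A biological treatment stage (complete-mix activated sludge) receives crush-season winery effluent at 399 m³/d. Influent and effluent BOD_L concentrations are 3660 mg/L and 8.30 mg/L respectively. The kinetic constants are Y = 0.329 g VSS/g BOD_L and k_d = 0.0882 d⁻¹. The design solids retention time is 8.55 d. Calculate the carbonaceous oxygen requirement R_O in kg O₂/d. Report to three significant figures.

Correct the yield for decay: Y_obs = Y/(1 + k_d θ_c) = 0.329 / (1 + 0.0882 × 8.55) = 0.329 / 1.754 = 0.1876.
Mass of BOD_L removed per day: Q(S₀ − S) = 399 × 3652 g/m³ = 1457 kg/d.
P_X = Y_obs·Q·(S₀ − S) = 0.1876 × 1457 = 273.3 kg VSS/d.
R_O = Q·ΔS − 1.42 P_X = 1457 − 388.1 = 1069 kg O₂/d.

R_O ≈ 1070 kg O₂/d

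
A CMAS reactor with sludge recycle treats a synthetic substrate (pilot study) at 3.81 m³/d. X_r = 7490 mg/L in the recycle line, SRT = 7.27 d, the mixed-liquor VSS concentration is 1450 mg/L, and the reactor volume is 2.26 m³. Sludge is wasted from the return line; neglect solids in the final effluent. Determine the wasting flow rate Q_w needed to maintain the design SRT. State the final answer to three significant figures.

θ_c = V·X/(Q_w·X_r) when wasting from the recycle, so Q_w = V·X/(θ_c·X_r) = 2.260 × 1450 / (7.27 × 7490) = 0.06018 m³/d.

Q_w ≈ 0.0602 m³/d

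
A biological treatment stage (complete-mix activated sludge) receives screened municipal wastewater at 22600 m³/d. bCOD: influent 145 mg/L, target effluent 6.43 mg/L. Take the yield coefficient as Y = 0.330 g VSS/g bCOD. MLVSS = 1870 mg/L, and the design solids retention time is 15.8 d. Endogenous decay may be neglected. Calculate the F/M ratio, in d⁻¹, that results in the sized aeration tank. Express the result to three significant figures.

With k_d = 0 the design equation reduces to V = Y Q (S₀−S) θ_c / X = 0.330 × 22600 × (145 − 6.43) × 15.8 / 1870 = 8732 m³.
F/M = applied load / biomass = Q·S₀/(V·X) = 22600 × 145 / (8732 × 1870) = 0.2007 d⁻¹.

F/M ≈ 0.201 d⁻¹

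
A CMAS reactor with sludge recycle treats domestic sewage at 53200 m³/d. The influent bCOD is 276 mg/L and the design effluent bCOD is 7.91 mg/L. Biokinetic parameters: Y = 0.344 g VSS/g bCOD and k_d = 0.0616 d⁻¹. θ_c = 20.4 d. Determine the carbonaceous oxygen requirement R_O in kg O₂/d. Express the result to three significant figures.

Y_obs = Y / (1 + k_d θ_c) = 0.344 / (1 + 0.0616 × 20.4) = 0.344 / 2.257 = 0.1524.
ΔS = 276 − 7.91 = 268.1 mg/L, so the substrate removal rate is 53200 × 268.1/1000 = 14262 kg bCOD/d.
Net sludge production P_X = 0.1524 × 14262 = 2174 kg VSS/d.
Carbonaceous O₂ demand = substrate oxidised − cell-mass equivalent = 14262 − 1.42 × 2174 = 11175 kg O₂/d.

R_O ≈ 11200 kg O₂/d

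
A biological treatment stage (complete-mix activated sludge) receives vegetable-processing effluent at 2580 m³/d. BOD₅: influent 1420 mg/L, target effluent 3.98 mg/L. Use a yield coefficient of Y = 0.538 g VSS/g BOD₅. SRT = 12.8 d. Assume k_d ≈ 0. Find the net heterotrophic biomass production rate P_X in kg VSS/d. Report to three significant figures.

P_X ≈ 1970 kg VSS/d

With endogenous decay neglected, the observed yield equals the true yield: Y_obs = Y = 0.538 g VSS/g BOD₅.
ΔS = 1420 − 3.98 = 1416 mg/L, so the substrate removal rate is 2580 × 1416/1000 = 3653 kg BOD₅/d.
Net biomass production P_X = Y_obs × Q·(S₀ − S) = 0.5380 × 3653 = 1965 kg VSS/d.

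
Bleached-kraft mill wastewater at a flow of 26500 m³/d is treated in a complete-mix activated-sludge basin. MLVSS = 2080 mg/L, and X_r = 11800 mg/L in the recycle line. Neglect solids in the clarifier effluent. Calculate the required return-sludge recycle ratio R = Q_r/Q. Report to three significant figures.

Mass balance around the secondary clarifier (neglecting effluent solids): R = X / (X_r − X) = 2080 / (11800 − 2080) = 0.2140.

R ≈ 0.214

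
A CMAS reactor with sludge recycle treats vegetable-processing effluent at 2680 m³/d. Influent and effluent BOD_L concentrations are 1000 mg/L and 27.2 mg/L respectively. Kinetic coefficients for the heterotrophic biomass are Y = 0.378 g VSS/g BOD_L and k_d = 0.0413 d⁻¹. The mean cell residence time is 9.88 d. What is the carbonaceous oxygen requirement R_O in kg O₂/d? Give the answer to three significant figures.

Correct the yield for decay: Y_obs = Y/(1 + k_d θ_c) = 0.378 / (1 + 0.0413 × 9.88) = 0.378 / 1.408 = 0.2685.
Q·(S₀ − S) = 2680 × (1000 − 27.2) × 10⁻³ = 2607 kg/d removed.
P_X = Y_obs·Q·(S₀ − S) = 0.2685 × 2607 = 699.9 kg VSS/d.
R_O = Q·ΔS − 1.42 P_X = 2607 − 993.9 = 1613 kg O₂/d.

R_O ≈ 1610 kg O₂/d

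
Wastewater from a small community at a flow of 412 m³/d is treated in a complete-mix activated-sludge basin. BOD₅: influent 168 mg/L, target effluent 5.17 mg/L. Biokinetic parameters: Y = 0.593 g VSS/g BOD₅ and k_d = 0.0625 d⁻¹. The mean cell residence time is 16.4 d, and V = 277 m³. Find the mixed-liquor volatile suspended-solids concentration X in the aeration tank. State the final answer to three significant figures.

Solving the biomass balance for X: X = Y Q (S₀−S) θ_c / [V (1+k_d θ_c)] = 0.593 × 412 × (168 − 5.17) × 16.4 / [277 × (1 + 0.0625 × 16.4)] = 1163 mg/L.

X ≈ 1160 mg/L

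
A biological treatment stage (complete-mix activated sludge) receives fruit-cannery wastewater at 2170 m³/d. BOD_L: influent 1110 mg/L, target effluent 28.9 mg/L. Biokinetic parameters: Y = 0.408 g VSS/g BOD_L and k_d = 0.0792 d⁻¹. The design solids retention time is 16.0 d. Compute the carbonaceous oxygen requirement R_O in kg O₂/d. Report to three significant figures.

Y_obs = Y / (1 + k_d θ_c) = 0.408 / (1 + 0.0792 × 16.0) = 0.408 / 2.267 = 0.1800.
Mass of BOD_L removed per day: Q(S₀ − S) = 2170 × 1081 g/m³ = 2346 kg/d.
P_X = Y_obs·Q·(S₀ − S) = 0.1800 × 2346 = 422.2 kg VSS/d.
R_O = Q·(S₀ − S) − 1.42·P_X = 2346 − 1.42 × 422.2 = 1746 kg O₂/d.

R_O ≈ 1750 kg O₂/d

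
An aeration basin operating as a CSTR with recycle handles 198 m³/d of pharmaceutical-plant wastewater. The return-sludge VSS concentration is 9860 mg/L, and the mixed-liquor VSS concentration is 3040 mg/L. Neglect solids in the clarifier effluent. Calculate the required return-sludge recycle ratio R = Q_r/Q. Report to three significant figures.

R ≈ 0.446

Mass balance around the secondary clarifier (neglecting effluent solids): R = X / (X_r − X) = 3040 / (9860 − 3040) = 0.4457.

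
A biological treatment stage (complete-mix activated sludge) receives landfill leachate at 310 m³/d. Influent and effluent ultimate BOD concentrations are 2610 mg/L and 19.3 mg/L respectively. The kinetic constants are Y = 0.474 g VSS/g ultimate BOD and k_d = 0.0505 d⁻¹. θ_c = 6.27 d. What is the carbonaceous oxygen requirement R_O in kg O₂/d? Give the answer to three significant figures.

R_O ≈ 393 kg O₂/d

Observed yield with endogenous decay: Y_obs = Y / (1 + k_d·θ_c) = 0.474 / (1 + 0.0505 × 6.27) = 0.474 / 1.317 = 0.3600 g VSS/g ultimate BOD.
Q·(S₀ − S) = 310 × (2610 − 19.3) × 10⁻³ = 803.1 kg/d removed.
P_X = Y_obs·Q·(S₀ − S) = 0.3600 × 803.1 = 289.1 kg VSS/d.
R_O = Q·ΔS − 1.42 P_X = 803.1 − 410.6 = 392.6 kg O₂/d.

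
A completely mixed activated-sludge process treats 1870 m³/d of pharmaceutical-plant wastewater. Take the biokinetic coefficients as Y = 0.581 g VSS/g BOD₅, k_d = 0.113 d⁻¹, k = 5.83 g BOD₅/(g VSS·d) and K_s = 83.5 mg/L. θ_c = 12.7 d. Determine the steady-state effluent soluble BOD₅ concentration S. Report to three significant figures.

S ≈ 5.01 mg/L

For a completely mixed reactor with recycle the Lawrence–McCarty relation gives S = K_s·(1 + k_d·θ_c) / [θ_c·(Y·k − k_d) − 1] = 83.5 × (1 + 0.113 × 12.7) / [12.7 × (0.581 × 5.83 − 0.113) − 1] = 203.3 / 40.58 = 5.010 mg/L.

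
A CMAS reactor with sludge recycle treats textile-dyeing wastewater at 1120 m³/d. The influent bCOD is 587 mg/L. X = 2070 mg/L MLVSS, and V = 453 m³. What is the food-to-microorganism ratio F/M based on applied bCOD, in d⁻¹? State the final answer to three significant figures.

F/M ≈ 0.701 d⁻¹

F/M = Q·S₀ / (V·X) = 1120 × 587 / (453.0 × 2070) = 0.7011 g bCOD·(g VSS·d)⁻¹.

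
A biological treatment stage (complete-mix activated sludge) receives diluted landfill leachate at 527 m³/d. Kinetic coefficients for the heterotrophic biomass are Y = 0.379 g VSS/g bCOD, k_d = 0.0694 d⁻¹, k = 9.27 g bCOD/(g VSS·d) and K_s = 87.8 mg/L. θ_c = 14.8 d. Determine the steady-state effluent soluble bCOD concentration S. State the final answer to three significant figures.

S ≈ 3.56 mg/L

From the Monod/SRT balance for a CMAS, S = K_s·(1+k_d θ_c)/[θ_c·(Y k − k_d) − 1] = 87.8 × (1 + 0.0694 × 14.8) / [14.8 × (0.379 × 9.27 − 0.0694) − 1] = 178.0 / 49.97 = 3.562 mg/L.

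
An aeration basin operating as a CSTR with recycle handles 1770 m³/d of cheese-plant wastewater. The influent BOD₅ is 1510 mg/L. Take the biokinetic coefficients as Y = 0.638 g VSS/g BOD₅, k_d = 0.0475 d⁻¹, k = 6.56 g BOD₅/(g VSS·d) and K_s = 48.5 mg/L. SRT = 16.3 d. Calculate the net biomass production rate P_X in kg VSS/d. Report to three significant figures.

For a completely mixed reactor with recycle the Lawrence–McCarty relation gives S = K_s·(1 + k_d·θ_c) / [θ_c·(Y·k − k_d) − 1] = 48.5 × (1 + 0.0475 × 16.3) / [16.3 × (0.638 × 6.56 − 0.0475) − 1] = 86.05 / 66.45 = 1.295 mg/L.
Correct the yield for decay: Y_obs = Y/(1 + k_d θ_c) = 0.638 / (1 + 0.0475 × 16.3) = 0.638 / 1.774 = 0.3596.
Substrate removed = Q·(S₀ − S) = 1770 m³/d × (1510 − 1.30) g/m³ = 2.67×10^6 g/d = 2670 kg/d.
So the net sludge growth is P_X = 0.3596 × 2670 = 960.2 kg VSS/d.

P_X ≈ 960 kg VSS/d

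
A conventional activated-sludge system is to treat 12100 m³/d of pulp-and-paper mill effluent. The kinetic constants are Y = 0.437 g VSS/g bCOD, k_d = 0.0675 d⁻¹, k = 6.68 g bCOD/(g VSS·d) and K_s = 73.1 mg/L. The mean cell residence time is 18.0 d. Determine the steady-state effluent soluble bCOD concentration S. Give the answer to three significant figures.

S ≈ 3.22 mg/L

Effluent substrate depends only on kinetics and SRT: S = K_s(1 + k_d θ_c) / [θ_c(Yk − k_d) − 1] = 73.1 × (1 + 0.0675 × 18.0) / [18.0 × (0.437 × 6.68 − 0.0675) − 1] = 161.9 / 50.33 = 3.217 mg/L.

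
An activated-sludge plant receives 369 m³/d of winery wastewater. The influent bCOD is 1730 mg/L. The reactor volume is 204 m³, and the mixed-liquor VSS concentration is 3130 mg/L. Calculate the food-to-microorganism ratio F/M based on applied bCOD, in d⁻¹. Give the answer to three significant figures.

Food-to-microorganism ratio F/M = Q S₀ / (V X) = 369 × 1730 / (204.0 × 3130) = 0.9998 d⁻¹.

F/M ≈ 1.000 d⁻¹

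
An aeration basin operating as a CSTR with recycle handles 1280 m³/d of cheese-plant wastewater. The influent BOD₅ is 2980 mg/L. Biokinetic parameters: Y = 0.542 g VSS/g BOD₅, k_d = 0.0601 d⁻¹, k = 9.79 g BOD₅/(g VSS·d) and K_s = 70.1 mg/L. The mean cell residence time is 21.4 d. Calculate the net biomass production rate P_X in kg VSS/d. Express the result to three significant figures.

Effluent substrate depends only on kinetics and SRT: S = K_s(1 + k_d θ_c) / [θ_c(Yk − k_d) − 1] = 70.1 × (1 + 0.0601 × 21.4) / [21.4 × (0.542 × 9.79 − 0.0601) − 1] = 160.3 / 111.3 = 1.440 mg/L.
Y_obs = Y / (1 + k_d θ_c) = 0.542 / (1 + 0.0601 × 21.4) = 0.542 / 2.286 = 0.2371.
Substrate removed = Q·(S₀ − S) = 1280 m³/d × (2980 − 1.44) g/m³ = 3.81×10^6 g/d = 3813 kg/d.
Biomass produced: P_X = Y_obs·Q·ΔS = 0.2371 × 3813 ≈ 903.9 kg VSS/d.

P_X ≈ 904 kg VSS/d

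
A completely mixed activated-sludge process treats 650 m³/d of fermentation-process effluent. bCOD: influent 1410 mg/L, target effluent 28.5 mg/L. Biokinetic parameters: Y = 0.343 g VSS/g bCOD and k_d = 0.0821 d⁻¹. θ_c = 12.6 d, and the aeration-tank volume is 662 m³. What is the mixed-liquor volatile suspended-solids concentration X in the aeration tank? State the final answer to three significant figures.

Solving the biomass balance for X: X = Y Q (S₀−S) θ_c / [V (1+k_d θ_c)] = 0.343 × 650 × (1410 − 28.5) × 12.6 / [662 × (1 + 0.0821 × 12.6)] = 2882 mg/L.

X ≈ 2880 mg/L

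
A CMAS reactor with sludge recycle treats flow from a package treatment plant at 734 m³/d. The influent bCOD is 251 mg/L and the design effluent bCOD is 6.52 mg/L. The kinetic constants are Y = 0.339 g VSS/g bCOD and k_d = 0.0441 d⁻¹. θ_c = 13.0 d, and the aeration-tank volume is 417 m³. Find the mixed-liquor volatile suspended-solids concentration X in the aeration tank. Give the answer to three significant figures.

From V·X·(1 + k_d·θ_c) = Y·Q·(S₀ − S)·θ_c: X = 0.339 × 734 × (251 − 6.52) × 13.0 / [417 × (1 + 0.0441 × 13.0)] = 1205 mg/L.

X ≈ 1210 mg/L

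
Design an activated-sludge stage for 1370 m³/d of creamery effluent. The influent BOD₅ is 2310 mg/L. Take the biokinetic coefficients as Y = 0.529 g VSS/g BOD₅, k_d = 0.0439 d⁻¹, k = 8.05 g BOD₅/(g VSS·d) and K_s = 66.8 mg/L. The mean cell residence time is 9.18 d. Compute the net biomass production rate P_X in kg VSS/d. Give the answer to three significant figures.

P_X ≈ 1190 kg VSS/d

From the Monod/SRT balance for a CMAS, S = K_s·(1+k_d θ_c)/[θ_c·(Y k − k_d) − 1] = 66.8 × (1 + 0.0439 × 9.18) / [9.18 × (0.529 × 8.05 − 0.0439) − 1] = 93.72 / 37.69 = 2.487 mg/L.
Y_obs = Y / (1 + k_d θ_c) = 0.529 / (1 + 0.0439 × 9.18) = 0.529 / 1.403 = 0.3770.
Q·(S₀ − S) = 1370 × (2310 − 2.49) × 10⁻³ = 3161 kg/d removed.
Biomass produced: P_X = Y_obs·Q·ΔS = 0.3770 × 3161 ≈ 1192 kg VSS/d.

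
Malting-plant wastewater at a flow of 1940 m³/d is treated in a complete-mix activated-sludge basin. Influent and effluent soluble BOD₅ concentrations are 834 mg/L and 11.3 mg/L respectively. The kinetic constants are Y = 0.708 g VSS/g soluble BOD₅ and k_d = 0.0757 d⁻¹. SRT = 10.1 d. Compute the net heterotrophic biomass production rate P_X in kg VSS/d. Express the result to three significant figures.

P_X ≈ 640 kg VSS/d

Y_obs = Y / (1 + k_d θ_c) = 0.708 / (1 + 0.0757 × 10.1) = 0.708 / 1.765 = 0.4012.
Mass of soluble BOD₅ removed per day: Q(S₀ − S) = 1940 × 822.7 g/m³ = 1596 kg/d.
Biomass produced: P_X = Y_obs·Q·ΔS = 0.4012 × 1596 ≈ 640.4 kg VSS/d.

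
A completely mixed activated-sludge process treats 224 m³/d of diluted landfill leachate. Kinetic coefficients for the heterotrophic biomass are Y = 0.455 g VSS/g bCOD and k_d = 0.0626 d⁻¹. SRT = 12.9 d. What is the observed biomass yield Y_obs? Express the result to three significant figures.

Y_obs = Y / (1 + k_d θ_c) = 0.455 / (1 + 0.0626 × 12.9) = 0.455 / 1.808 = 0.2517.

Y_obs ≈ 0.252 g VSS/g bCOD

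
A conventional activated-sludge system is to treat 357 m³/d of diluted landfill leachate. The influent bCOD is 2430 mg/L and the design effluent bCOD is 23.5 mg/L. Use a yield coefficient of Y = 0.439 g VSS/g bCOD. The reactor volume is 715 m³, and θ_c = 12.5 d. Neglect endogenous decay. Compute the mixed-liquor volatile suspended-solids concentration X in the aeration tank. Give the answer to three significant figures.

From V·X = Y·Q·(S₀ − S)·θ_c (decay neglected): X = 0.439 × 357 × (2430 − 23.5) × 12.5 / 715 = 6594 mg/L.

X ≈ 6590 mg/L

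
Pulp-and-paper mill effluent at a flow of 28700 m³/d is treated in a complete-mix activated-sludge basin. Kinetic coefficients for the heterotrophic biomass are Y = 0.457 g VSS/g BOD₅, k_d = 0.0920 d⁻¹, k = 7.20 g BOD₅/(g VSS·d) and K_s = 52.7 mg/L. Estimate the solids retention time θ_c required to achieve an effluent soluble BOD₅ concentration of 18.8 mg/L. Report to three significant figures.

θ_c ≈ 1.29 d

At the target effluent, Y k S/(K_s+S) = 0.457×7.20×18.8/71.50 = 0.8652 d⁻¹.
θ_c = 1/(μ − k_d) = 1/(0.8652 − 0.0920) = 1/0.7732 = 1.293 d.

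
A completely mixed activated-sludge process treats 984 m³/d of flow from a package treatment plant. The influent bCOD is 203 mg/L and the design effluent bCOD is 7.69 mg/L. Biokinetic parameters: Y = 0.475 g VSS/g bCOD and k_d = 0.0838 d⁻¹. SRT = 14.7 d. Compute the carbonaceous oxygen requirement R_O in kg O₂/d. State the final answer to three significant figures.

The observed yield is Y_obs = Y/(1 + k_d·θ_c) = 0.475 / (1 + 0.0838 × 14.7) = 0.475 / 2.232 = 0.2128 g VSS per g bCOD removed.
Mass of bCOD removed per day: Q(S₀ − S) = 984 × 195.3 g/m³ = 192.2 kg/d.
P_X = Y_obs·Q·(S₀ − S) = 0.2128 × 192.2 = 40.90 kg VSS/d.
Carbonaceous O₂ demand = substrate oxidised − cell-mass equivalent = 192.2 − 1.42 × 40.90 = 134.1 kg O₂/d.

R_O ≈ 134 kg O₂/d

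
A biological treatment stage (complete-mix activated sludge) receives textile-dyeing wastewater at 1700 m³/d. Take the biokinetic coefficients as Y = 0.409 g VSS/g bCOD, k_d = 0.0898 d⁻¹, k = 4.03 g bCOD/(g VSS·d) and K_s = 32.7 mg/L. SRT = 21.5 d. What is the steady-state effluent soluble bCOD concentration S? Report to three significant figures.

Effluent substrate depends only on kinetics and SRT: S = K_s(1 + k_d θ_c) / [θ_c(Yk − k_d) − 1] = 32.7 × (1 + 0.0898 × 21.5) / [21.5 × (0.409 × 4.03 − 0.0898) − 1] = 95.83 / 32.51 = 2.948 mg/L.

S ≈ 2.95 mg/L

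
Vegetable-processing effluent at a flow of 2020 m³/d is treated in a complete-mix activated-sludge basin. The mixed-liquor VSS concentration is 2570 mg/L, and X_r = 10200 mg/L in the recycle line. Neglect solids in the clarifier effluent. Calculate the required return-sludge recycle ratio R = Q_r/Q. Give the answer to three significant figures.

R ≈ 0.337

R = Q_r/Q = X/(X_r − X) = 2570 / (10200 − 2570) = 0.3368.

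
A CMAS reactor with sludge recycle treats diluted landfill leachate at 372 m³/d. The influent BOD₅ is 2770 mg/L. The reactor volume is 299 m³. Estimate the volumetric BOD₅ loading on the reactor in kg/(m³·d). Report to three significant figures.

L_v ≈ 3.45 kg BOD₅/(m³·d)

L_v = Q S₀ / V = 372 × 2770 × 10⁻³ / 299.0 = 3.446 kg/(m³·d).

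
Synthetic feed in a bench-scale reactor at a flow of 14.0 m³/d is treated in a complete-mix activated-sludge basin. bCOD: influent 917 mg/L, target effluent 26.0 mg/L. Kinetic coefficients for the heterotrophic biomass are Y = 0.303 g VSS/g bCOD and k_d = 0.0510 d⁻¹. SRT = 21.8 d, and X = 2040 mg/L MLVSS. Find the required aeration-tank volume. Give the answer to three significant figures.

From the SRT design equation V = Y Q (S₀−S) θ_c / [X (1 + k_d θ_c)] = 0.303 × 14.0 × (917 − 26.0) × 21.8 / [2040 × (1 + 0.0510 × 21.8)] = 8.24×10^4 / 4308 = 19.13 m³.

V ≈ 19.1 m³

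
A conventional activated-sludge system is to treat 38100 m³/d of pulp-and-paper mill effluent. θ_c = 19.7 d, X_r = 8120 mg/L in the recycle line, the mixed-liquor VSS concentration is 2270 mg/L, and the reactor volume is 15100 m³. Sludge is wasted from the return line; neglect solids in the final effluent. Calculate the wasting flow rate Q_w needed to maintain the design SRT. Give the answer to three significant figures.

Q_w = (V·X)/(θ_c X_r) = 15100 × 2270 / (19.7 × 8120) = 214.3 m³/d.

Q_w ≈ 214 m³/d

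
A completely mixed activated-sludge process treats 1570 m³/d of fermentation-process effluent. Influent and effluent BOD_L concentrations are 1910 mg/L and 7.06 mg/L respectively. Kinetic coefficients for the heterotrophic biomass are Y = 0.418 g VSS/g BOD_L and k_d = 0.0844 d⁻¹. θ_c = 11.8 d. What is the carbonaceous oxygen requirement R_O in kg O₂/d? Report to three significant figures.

R_O ≈ 2100 kg O₂/d

The observed yield is Y_obs = Y/(1 + k_d·θ_c) = 0.418 / (1 + 0.0844 × 11.8) = 0.418 / 1.996 = 0.2094 g VSS per g BOD_L removed.
ΔS = 1910 − 7.06 = 1903 mg/L, so the substrate removal rate is 1570 × 1903/1000 = 2988 kg BOD_L/d.
Biomass synthesised: P_X = Y_obs × 2988 = 625.7 kg VSS/d.
R_O = Q·(S₀ − S) − 1.42·P_X = 2988 − 1.42 × 625.7 = 2099 kg O₂/d.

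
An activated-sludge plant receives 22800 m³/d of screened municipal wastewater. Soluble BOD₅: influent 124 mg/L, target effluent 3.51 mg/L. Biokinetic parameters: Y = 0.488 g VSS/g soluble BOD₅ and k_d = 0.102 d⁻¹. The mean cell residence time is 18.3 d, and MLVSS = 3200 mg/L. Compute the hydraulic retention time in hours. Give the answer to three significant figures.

Rearranging the biomass balance for a CMAS with decay, V = Y·Q·ΔS·θ_c / [X·(1+k_d θ_c)] = 0.488 × 22800 × (124 − 3.51) × 18.3 / [3200 × (1 + 0.102 × 18.3)] = 2.45×10^7 / 9173 = 2674 m³.
HRT = V/Q = 2674 m³ / 22800 m³·d⁻¹ = 0.1173 d × 24 = 2.815 h.

τ ≈ 2.82 h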